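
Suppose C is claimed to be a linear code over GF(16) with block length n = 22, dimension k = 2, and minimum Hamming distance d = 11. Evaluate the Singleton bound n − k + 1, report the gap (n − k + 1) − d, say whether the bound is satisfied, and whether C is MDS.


Singleton RHS = n − k + 1 = 21, slack = 10, bound satisfied, not MDS.

Singleton bound: d ≤ n − k + 1.
Here n = 22, k = 2, so n − k + 1 = 21.
Given d = 11, check d ≤ 21: YES.
Slack = (n − k + 1) − d = 10.
The code is NOT MDS (slack = 10 > 0).
Description: the claimed parameters are [22, 2, 11]_16; such a code would be non-MDS.


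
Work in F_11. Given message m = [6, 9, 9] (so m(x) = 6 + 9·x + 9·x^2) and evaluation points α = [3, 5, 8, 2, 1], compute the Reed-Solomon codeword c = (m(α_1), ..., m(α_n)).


c = [4, 1, 5, 5, 2]

Message polynomial: m(x) = 6 + 9·x + 9·x^2 (mod 11).
For each evaluation point α_i, compute m(α_i) mod 11:
  α_1 = 3: Horner steps 9 → 3 → 4, so m(3) = 4.
  α_2 = 5: Horner steps 9 → 10 → 1, so m(5) = 1.
  α_3 = 8: Horner steps 9 → 4 → 5, so m(8) = 5.
  α_4 = 2: Horner steps 9 → 5 → 5, so m(2) = 5.
  α_5 = 1: Horner steps 9 → 7 → 2, so m(1) = 2.
Codeword c = [4, 1, 5, 5, 2] ∈ F_11^5.


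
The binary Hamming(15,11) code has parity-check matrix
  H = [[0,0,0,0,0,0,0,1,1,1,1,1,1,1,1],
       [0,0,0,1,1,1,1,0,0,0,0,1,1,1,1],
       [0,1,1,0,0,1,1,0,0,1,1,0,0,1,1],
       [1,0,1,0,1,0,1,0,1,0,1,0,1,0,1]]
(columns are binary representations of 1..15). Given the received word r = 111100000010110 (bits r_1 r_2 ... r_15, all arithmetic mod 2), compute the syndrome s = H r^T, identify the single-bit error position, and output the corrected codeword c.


s = (1, 1, 0, 0)^T, error position = 12, corrected codeword c = 111100000011110

Compute s = H r^T mod 2 one row at a time:
  s_1 = 0 + 0 + 0 + 1 + 0 + 1 + 1 + 0 = 3 ≡ 1 (mod 2).
  s_2 = 1 + 0 + 0 + 0 + 0 + 1 + 1 + 0 = 3 ≡ 1 (mod 2).
  s_3 = 1 + 1 + 0 + 0 + 0 + 1 + 1 + 0 = 4 ≡ 0 (mod 2).
  s_4 = 1 + 1 + 0 + 0 + 0 + 1 + 1 + 0 = 4 ≡ 0 (mod 2).
s = (1, 1, 0, 0)^T — this equals column 12 of H (binary 1100), so error is at position 12.
Correct: flip bit 12 of r = 111100000010110 to get c = 111100000011110.


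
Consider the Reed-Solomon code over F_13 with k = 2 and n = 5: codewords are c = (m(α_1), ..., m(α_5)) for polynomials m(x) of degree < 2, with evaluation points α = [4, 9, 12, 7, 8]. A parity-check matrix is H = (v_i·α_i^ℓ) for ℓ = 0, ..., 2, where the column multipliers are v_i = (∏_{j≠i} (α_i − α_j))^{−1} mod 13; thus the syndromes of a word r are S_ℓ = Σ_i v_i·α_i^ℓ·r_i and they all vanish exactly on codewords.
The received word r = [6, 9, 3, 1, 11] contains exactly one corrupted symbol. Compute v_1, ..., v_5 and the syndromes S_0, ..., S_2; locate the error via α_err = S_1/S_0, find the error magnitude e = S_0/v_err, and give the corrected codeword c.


S = (3, 8, 4), error at position 4, error magnitude e = 1, c = [6, 9, 3, 0, 11].

Step 1: column multipliers v_i = (∏_{j≠i}(α_i − α_j))^{−1} mod 13.
  i = 1 (α = 4): (4−9)(4−12)(4−7)(4−8) = (−5)·(−8)·(−3)·(−4) = 480 ≡ 12, so v_1 = 12^{−1} = 12 (mod 13).
  i = 2 (α = 9): (9−4)(9−12)(9−7)(9−8) = 5·(−3)·2·1 = −30 ≡ 9, so v_2 = 9^{−1} = 3 (mod 13).
  i = 3 (α = 12): (12−4)(12−9)(12−7)(12−8) = 8·3·5·4 = 480 ≡ 12, so v_3 = 12^{−1} = 12 (mod 13).
  i = 4 (α = 7): (7−4)(7−9)(7−12)(7−8) = 3·(−2)·(−5)·(−1) = −30 ≡ 9, so v_4 = 9^{−1} = 3 (mod 13).
  i = 5 (α = 8): (8−4)(8−9)(8−12)(8−7) = 4·(−1)·(−4)·1 = 16 ≡ 3, so v_5 = 3^{−1} = 9 (mod 13).
  v = [12, 3, 12, 3, 9].
Step 2: syndromes of r = [6, 9, 3, 1, 11] (all sums mod 13).
  S_0 = Σ v_i r_i = 12·6 + 3·9 + 12·3 + 3·1 + 9·11 = 237 ≡ 3.
  S_1 = Σ v_i α_i r_i = 12·4·6 + 3·9·9 + 12·12·3 + 3·7·1 + 9·8·11 = 1776 ≡ 8.
  α_i^2 mod 13 = [3, 3, 1, 10, 12].
  S_2 = Σ v_i α_i^2 r_i = 12·3·6 + 3·3·9 + 12·1·3 + 3·10·1 + 9·12·11 = 1551 ≡ 4.
  S = (3, 8, 4) ≠ 0, so r is not a codeword (an error is present).
Step 3: locate the error. For a single error e at position i, S_ℓ = v_i·e·α_i^ℓ, so α_err = S_1/S_0.
  S_0^{−1} = 3^{−1} = 9 (mod 13), so α_err = 8·9 = 72 ≡ 7 = α_4. Error position i = 4.
  Consistency check: S_2/S_1 = 4·5 = 20 ≡ 7 = α_err ✓ (single-error assumption holds).
Step 4: error magnitude e = S_0/v_4 = S_0·∏_{j≠4}(α_4 − α_j) = 3·9 = 27 ≡ 1 (mod 13).
Step 5: correct position 4: c_4 = r_4 − e = 1 − 1 ≡ 0 (mod 13). Hence c = [6, 9, 3, 0, 11].
  Check: interpolating c through the α_i gives m(x) = 1 + 11·x (degree < 2) with m(α_i) = c_i for every i, so c is indeed a codeword.


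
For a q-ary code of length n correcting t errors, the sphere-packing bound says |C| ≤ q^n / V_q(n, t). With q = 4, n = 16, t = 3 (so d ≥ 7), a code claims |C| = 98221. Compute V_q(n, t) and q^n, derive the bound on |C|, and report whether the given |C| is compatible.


V_q(n, t) = 16249, q^n = 4294967296, Hamming bound = 264321, |C| = 98221 ≤ bound (satisfied).

Step 1: Compute V_q(n, t) = Σ_{j=0}^3 C(n, j) (q−1)^j.
  j = 0: C(16,0)·(3)^0 = 1·1 = 1.
  j = 1: C(16,1)·(3)^1 = 16·3 = 48.
  j = 2: C(16,2)·(3)^2 = 120·9 = 1080.
  j = 3: C(16,3)·(3)^3 = 560·27 = 15120.
  V_q(n, t) = 1 + 48 + 1080 + 15120 = 16249.
Step 2: q^n = 4^16 = 4294967296.
Step 3: Hamming bound ⌊q^n / V_q(n,t)⌋ = ⌊4294967296/16249⌋ = 264321.
Step 4: Compare |C| = 98221 to 264321: satisfied.
The claimed |C| lies below the Hamming bound.


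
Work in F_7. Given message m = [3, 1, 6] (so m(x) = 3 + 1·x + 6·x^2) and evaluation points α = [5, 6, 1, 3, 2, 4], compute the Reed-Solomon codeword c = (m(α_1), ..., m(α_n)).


c = [4, 1, 3, 4, 1, 5]

Message polynomial: m(x) = 3 + 1·x + 6·x^2 (mod 7).
For each evaluation point α_i, compute m(α_i) mod 7:
  α_1 = 5: Horner steps 6 → 3 → 4, so m(5) = 4.
  α_2 = 6: Horner steps 6 → 2 → 1, so m(6) = 1.
  α_3 = 1: Horner steps 6 → 0 → 3, so m(1) = 3.
  α_4 = 3: Horner steps 6 → 5 → 4, so m(3) = 4.
  α_5 = 2: Horner steps 6 → 6 → 1, so m(2) = 1.
  α_6 = 4: Horner steps 6 → 4 → 5, so m(4) = 5.
Codeword c = [4, 1, 3, 4, 1, 5] ∈ F_7^6.


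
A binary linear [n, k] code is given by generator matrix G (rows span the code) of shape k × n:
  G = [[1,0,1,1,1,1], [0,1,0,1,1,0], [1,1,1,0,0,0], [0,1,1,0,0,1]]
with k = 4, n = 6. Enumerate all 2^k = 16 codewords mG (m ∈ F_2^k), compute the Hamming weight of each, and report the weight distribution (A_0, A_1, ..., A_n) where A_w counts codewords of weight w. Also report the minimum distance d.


Weight distribution: A_0 = 1, A_1 = 2, A_2 = 2, A_3 = 4, A_4 = 5, A_5 = 2. Minimum distance d = 1.

Enumerate all 2^4 = 16 messages m ∈ F_2^4.
For each, compute codeword c = mG in F_2^6, then tally its weight.
  m = 0000 → c = 000000, weight = 0.
  m = 1000 → c = 101111, weight = 5.
  m = 0100 → c = 010110, weight = 3.
  m = 1100 → c = 111001, weight = 4.
  m = 0010 → c = 111000, weight = 3.
  m = 1010 → c = 010111, weight = 4.
  m = 0110 → c = 101110, weight = 4.
  m = 1110 → c = 000001, weight = 1.
  m = 0001 → c = 011001, weight = 3.
  m = 1001 → c = 110110, weight = 4.
  m = 0101 → c = 001111, weight = 4.
  m = 1101 → c = 100000, weight = 1.
  m = 0011 → c = 100001, weight = 2.
  m = 1011 → c = 001110, weight = 3.
  m = 0111 → c = 110111, weight = 5.
  m = 1111 → c = 011000, weight = 2.
Tally weights:
  weight 0: 1 codewords.
  weight 1: 2 codewords.
  weight 2: 2 codewords.
  weight 3: 4 codewords.
  weight 4: 5 codewords.
  weight 5: 2 codewords.
Minimum distance d = smallest w > 0 with A_w > 0 = 1.
Sanity: Σ A_w = 16 = 2^4 = 16 ✓.


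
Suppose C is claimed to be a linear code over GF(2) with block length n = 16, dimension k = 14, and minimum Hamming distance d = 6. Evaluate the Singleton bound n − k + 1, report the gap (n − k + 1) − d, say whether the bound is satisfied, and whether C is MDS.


Singleton RHS = n − k + 1 = 3, slack = -3, bound violated (no such code; not MDS).

Singleton bound: d ≤ n − k + 1.
Here n = 16, k = 14, so n − k + 1 = 3.
Given d = 6, check d ≤ 3: NO.
Slack = (n − k + 1) − d = -3.
The slack is negative: d = 6 exceeds n − k + 1 = 3 by 3, so the Singleton bound is violated and no linear [16, 14, 6]_2 code can exist. In particular it is not MDS (MDS requires d = n − k + 1 exactly).
Description: the claimed parameters are [16, 14, 6]_2; such a code would be impossible (violates the Singleton bound).


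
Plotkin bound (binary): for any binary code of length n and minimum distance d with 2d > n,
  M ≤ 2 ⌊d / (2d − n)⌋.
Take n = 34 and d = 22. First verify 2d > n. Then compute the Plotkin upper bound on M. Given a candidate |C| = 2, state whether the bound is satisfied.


Plotkin bound M ≤ 4; given |C| = 2 ≤ bound (satisfied).

Check applicability: 2d = 44, n = 34.
2d − n = 10 > 0, so Plotkin applies.
Compute d/(2d−n) = 22/10 ≈ 2.2000.
⌊d/(2d−n)⌋ = 2.
Plotkin bound: M ≤ 2·2 = 4.
Given |C| = 2, check: satisfied.
This |C| is below the Plotkin bound.


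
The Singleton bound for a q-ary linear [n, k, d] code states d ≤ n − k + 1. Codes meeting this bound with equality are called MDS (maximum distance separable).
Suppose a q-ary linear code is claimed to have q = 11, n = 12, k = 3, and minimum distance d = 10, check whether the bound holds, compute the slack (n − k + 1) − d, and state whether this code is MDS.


Singleton RHS = n − k + 1 = 10, slack = 0, bound satisfied, MDS.

Singleton bound: d ≤ n − k + 1.
Here n = 12, k = 3, so n − k + 1 = 10.
Given d = 10, check d ≤ 10: YES.
Slack = (n − k + 1) − d = 0.
The code is MDS (slack = 0).
Description: the claimed parameters are [12, 3, 10]_11; such a code would be MDS (meets Singleton bound).


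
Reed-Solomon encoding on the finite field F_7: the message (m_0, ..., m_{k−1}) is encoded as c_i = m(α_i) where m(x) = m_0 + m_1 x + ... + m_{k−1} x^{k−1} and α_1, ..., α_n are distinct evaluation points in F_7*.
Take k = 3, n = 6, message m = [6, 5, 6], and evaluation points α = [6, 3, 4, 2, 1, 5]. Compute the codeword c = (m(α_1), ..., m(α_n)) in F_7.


c = [0, 5, 3, 5, 3, 6]

Message polynomial: m(x) = 6 + 5·x + 6·x^2 (mod 7).
For each evaluation point α_i, compute m(α_i) mod 7:
  α_1 = 6: Horner steps 6 → 6 → 0, so m(6) = 0.
  α_2 = 3: Horner steps 6 → 2 → 5, so m(3) = 5.
  α_3 = 4: Horner steps 6 → 1 → 3, so m(4) = 3.
  α_4 = 2: Horner steps 6 → 3 → 5, so m(2) = 5.
  α_5 = 1: Horner steps 6 → 4 → 3, so m(1) = 3.
  α_6 = 5: Horner steps 6 → 0 → 6, so m(5) = 6.
Codeword c = [0, 5, 3, 5, 3, 6] ∈ F_7^6.


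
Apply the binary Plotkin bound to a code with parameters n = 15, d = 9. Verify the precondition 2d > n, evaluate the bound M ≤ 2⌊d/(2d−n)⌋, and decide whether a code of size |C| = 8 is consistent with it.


Plotkin bound M ≤ 6; given |C| = 8 > bound (violated).

Check applicability: 2d = 18, n = 15.
2d − n = 3 > 0, so Plotkin applies.
Compute d/(2d−n) = 9/3 ≈ 3.0000.
⌊d/(2d−n)⌋ = 3.
Plotkin bound: M ≤ 2·3 = 6.
Given |C| = 8, check: VIOLATED.
This |C| is above the Plotkin bound, so no binary code with n = 15, d = 9 and 8 codewords exists.


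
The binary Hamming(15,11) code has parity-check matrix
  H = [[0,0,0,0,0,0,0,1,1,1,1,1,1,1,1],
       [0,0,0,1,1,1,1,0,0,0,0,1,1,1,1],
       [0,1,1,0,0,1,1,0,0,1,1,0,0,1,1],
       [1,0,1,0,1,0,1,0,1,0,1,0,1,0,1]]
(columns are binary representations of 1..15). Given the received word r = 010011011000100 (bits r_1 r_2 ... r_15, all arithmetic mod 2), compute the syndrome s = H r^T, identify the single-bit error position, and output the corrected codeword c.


s = (1, 1, 0, 1)^T, error position = 13, corrected codeword c = 010011011000000

Compute s = H r^T mod 2 one row at a time:
  s_1 = 1 + 1 + 0 + 0 + 0 + 1 + 0 + 0 = 3 ≡ 1 (mod 2).
  s_2 = 0 + 1 + 1 + 0 + 0 + 1 + 0 + 0 = 3 ≡ 1 (mod 2).
  s_3 = 1 + 0 + 1 + 0 + 0 + 0 + 0 + 0 = 2 ≡ 0 (mod 2).
  s_4 = 0 + 0 + 1 + 0 + 1 + 0 + 1 + 0 = 3 ≡ 1 (mod 2).
s = (1, 1, 0, 1)^T — this equals column 13 of H (binary 1101), so error is at position 13.
Correct: flip bit 13 of r = 010011011000100 to get c = 010011011000000.


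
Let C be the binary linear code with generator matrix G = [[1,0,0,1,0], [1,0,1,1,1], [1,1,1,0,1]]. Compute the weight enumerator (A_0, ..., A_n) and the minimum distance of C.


Weight distribution: A_0 = 1, A_2 = 4, A_4 = 3. Minimum distance d = 2.

Enumerate all 2^3 = 8 messages m ∈ F_2^3.
For each, compute codeword c = mG in F_2^5, then tally its weight.
  m = 000 → c = 00000, weight = 0.
  m = 100 → c = 10010, weight = 2.
  m = 010 → c = 10111, weight = 4.
  m = 110 → c = 00101, weight = 2.
  m = 001 → c = 11101, weight = 4.
  m = 101 → c = 01111, weight = 4.
  m = 011 → c = 01010, weight = 2.
  m = 111 → c = 11000, weight = 2.
Tally weights:
  weight 0: 1 codewords.
  weight 2: 4 codewords.
  weight 4: 3 codewords.
Minimum distance d = smallest w > 0 with A_w > 0 = 2.
Sanity: Σ A_w = 8 = 2^3 = 8 ✓.


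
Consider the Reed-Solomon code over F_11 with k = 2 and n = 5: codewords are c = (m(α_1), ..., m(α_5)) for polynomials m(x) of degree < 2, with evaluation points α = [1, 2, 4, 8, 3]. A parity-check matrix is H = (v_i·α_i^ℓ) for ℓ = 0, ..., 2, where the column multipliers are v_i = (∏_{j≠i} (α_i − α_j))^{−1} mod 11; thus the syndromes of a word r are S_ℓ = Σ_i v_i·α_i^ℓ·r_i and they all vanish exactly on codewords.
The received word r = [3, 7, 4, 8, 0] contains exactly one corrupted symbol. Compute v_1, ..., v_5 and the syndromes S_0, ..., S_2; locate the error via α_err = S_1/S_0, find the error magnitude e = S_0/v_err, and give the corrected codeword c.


S = (8, 9, 6), error at position 4, error magnitude e = 10, c = [3, 7, 4, 9, 0].

Step 1: column multipliers v_i = (∏_{j≠i}(α_i − α_j))^{−1} mod 11.
  i = 1 (α = 1): (1−2)(1−4)(1−8)(1−3) = (−1)·(−3)·(−7)·(−2) = 42 ≡ 9, so v_1 = 9^{−1} = 5 (mod 11).
  i = 2 (α = 2): (2−1)(2−4)(2−8)(2−3) = 1·(−2)·(−6)·(−1) = −12 ≡ 10, so v_2 = 10^{−1} = 10 (mod 11).
  i = 3 (α = 4): (4−1)(4−2)(4−8)(4−3) = 3·2·(−4)·1 = −24 ≡ 9, so v_3 = 9^{−1} = 5 (mod 11).
  i = 4 (α = 8): (8−1)(8−2)(8−4)(8−3) = 7·6·4·5 = 840 ≡ 4, so v_4 = 4^{−1} = 3 (mod 11).
  i = 5 (α = 3): (3−1)(3−2)(3−4)(3−8) = 2·1·(−1)·(−5) = 10 ≡ 10, so v_5 = 10^{−1} = 10 (mod 11).
  v = [5, 10, 5, 3, 10].
Step 2: syndromes of r = [3, 7, 4, 8, 0] (all sums mod 11).
  S_0 = Σ v_i r_i = 5·3 + 10·7 + 5·4 + 3·8 + 10·0 = 129 ≡ 8.
  S_1 = Σ v_i α_i r_i = 5·1·3 + 10·2·7 + 5·4·4 + 3·8·8 + 10·3·0 = 427 ≡ 9.
  α_i^2 mod 11 = [1, 4, 5, 9, 9].
  S_2 = Σ v_i α_i^2 r_i = 5·1·3 + 10·4·7 + 5·5·4 + 3·9·8 + 10·9·0 = 611 ≡ 6.
  S = (8, 9, 6) ≠ 0, so r is not a codeword (an error is present).
Step 3: locate the error. For a single error e at position i, S_ℓ = v_i·e·α_i^ℓ, so α_err = S_1/S_0.
  S_0^{−1} = 8^{−1} = 7 (mod 11), so α_err = 9·7 = 63 ≡ 8 = α_4. Error position i = 4.
  Consistency check: S_2/S_1 = 6·5 = 30 ≡ 8 = α_err ✓ (single-error assumption holds).
Step 4: error magnitude e = S_0/v_4 = S_0·∏_{j≠4}(α_4 − α_j) = 8·4 = 32 ≡ 10 (mod 11).
Step 5: correct position 4: c_4 = r_4 − e = 8 − 10 ≡ 9 (mod 11). Hence c = [3, 7, 4, 9, 0].
  Check: interpolating c through the α_i gives m(x) = 10 + 4·x (degree < 2) with m(α_i) = c_i for every i, so c is indeed a codeword.


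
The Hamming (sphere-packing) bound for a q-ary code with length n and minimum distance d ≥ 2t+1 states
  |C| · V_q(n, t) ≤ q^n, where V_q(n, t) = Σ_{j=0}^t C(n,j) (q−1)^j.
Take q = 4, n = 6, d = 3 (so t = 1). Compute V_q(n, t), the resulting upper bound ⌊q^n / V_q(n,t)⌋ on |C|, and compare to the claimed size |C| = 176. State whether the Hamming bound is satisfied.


V_q(n, t) = 19, q^n = 4096, Hamming bound = 215, |C| = 176 ≤ bound (satisfied).

Step 1: Compute V_q(n, t) = Σ_{j=0}^1 C(n, j) (q−1)^j.
  j = 0: C(6,0)·(3)^0 = 1·1 = 1.
  j = 1: C(6,1)·(3)^1 = 6·3 = 18.
  V_q(n, t) = 1 + 18 = 19.
Step 2: q^n = 4^6 = 4096.
Step 3: Hamming bound ⌊q^n / V_q(n,t)⌋ = ⌊4096/19⌋ = 215.
Step 4: Compare |C| = 176 to 215: satisfied.
The claimed |C| lies below the Hamming bound.


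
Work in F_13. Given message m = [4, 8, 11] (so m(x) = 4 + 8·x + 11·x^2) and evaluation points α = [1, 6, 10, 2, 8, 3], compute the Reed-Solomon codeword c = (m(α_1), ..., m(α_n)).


c = [10, 6, 1, 12, 5, 10]

Message polynomial: m(x) = 4 + 8·x + 11·x^2 (mod 13).
For each evaluation point α_i, compute m(α_i) mod 13:
  α_1 = 1: Horner steps 11 → 6 → 10, so m(1) = 10.
  α_2 = 6: Horner steps 11 → 9 → 6, so m(6) = 6.
  α_3 = 10: Horner steps 11 → 1 → 1, so m(10) = 1.
  α_4 = 2: Horner steps 11 → 4 → 12, so m(2) = 12.
  α_5 = 8: Horner steps 11 → 5 → 5, so m(8) = 5.
  α_6 = 3: Horner steps 11 → 2 → 10, so m(3) = 10.
Codeword c = [10, 6, 1, 12, 5, 10] ∈ F_13^6.


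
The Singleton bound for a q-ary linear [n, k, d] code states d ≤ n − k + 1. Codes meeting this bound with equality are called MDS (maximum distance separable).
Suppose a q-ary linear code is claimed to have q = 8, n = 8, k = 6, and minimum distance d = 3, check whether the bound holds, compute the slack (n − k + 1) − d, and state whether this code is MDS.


Singleton RHS = n − k + 1 = 3, slack = 0, bound satisfied, MDS.

Singleton bound: d ≤ n − k + 1.
Here n = 8, k = 6, so n − k + 1 = 3.
Given d = 3, check d ≤ 3: YES.
Slack = (n − k + 1) − d = 0.
The code is MDS (slack = 0).
Description: the claimed parameters are [8, 6, 3]_8; such a code would be MDS (meets Singleton bound).


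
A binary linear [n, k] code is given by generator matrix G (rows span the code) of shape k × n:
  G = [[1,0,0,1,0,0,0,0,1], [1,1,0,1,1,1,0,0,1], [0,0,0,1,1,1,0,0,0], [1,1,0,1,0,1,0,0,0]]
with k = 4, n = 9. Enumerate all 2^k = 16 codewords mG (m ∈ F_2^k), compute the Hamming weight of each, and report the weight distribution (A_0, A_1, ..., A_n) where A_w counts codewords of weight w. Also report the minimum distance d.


Weight distribution: A_0 = 1, A_2 = 3, A_3 = 8, A_4 = 3, A_6 = 1. Minimum distance d = 2.

Enumerate all 2^4 = 16 messages m ∈ F_2^4.
For each, compute codeword c = mG in F_2^9, then tally its weight.
  m = 0000 → c = 000000000, weight = 0.
  m = 1000 → c = 100100001, weight = 3.
  m = 0100 → c = 110111001, weight = 6.
  m = 1100 → c = 010011000, weight = 3.
  m = 0010 → c = 000111000, weight = 3.
  m = 1010 → c = 100011001, weight = 4.
  m = 0110 → c = 110000001, weight = 3.
  m = 1110 → c = 010100000, weight = 2.
  m = 0001 → c = 110101000, weight = 4.
  m = 1001 → c = 010001001, weight = 3.
  m = 0101 → c = 000010001, weight = 2.
  m = 1101 → c = 100110000, weight = 3.
  m = 0011 → c = 110010000, weight = 3.
  m = 1011 → c = 010110001, weight = 4.
  m = 0111 → c = 000101001, weight = 3.
  m = 1111 → c = 100001000, weight = 2.
Tally weights:
  weight 0: 1 codewords.
  weight 2: 3 codewords.
  weight 3: 8 codewords.
  weight 4: 3 codewords.
  weight 6: 1 codewords.
Minimum distance d = smallest w > 0 with A_w > 0 = 2.
Sanity: Σ A_w = 16 = 2^4 = 16 ✓.


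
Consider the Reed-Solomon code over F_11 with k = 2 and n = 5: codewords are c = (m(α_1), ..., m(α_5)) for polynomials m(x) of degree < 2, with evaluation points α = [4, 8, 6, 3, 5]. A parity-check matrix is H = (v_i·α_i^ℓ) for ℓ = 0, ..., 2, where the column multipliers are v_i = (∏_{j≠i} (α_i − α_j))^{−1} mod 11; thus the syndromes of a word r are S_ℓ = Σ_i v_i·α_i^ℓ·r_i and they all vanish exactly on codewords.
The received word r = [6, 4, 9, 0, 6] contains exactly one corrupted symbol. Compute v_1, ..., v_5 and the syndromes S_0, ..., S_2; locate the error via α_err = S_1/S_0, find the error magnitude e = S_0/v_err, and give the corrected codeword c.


S = (1, 4, 5), error at position 1, error magnitude e = 3, c = [3, 4, 9, 0, 6].

Step 1: column multipliers v_i = (∏_{j≠i}(α_i − α_j))^{−1} mod 11.
  i = 1 (α = 4): (4−8)(4−6)(4−3)(4−5) = (−4)·(−2)·1·(−1) = −8 ≡ 3, so v_1 = 3^{−1} = 4 (mod 11).
  i = 2 (α = 8): (8−4)(8−6)(8−3)(8−5) = 4·2·5·3 = 120 ≡ 10, so v_2 = 10^{−1} = 10 (mod 11).
  i = 3 (α = 6): (6−4)(6−8)(6−3)(6−5) = 2·(−2)·3·1 = −12 ≡ 10, so v_3 = 10^{−1} = 10 (mod 11).
  i = 4 (α = 3): (3−4)(3−8)(3−6)(3−5) = (−1)·(−5)·(−3)·(−2) = 30 ≡ 8, so v_4 = 8^{−1} = 7 (mod 11).
  i = 5 (α = 5): (5−4)(5−8)(5−6)(5−3) = 1·(−3)·(−1)·2 = 6 ≡ 6, so v_5 = 6^{−1} = 2 (mod 11).
  v = [4, 10, 10, 7, 2].
Step 2: syndromes of r = [6, 4, 9, 0, 6] (all sums mod 11).
  S_0 = Σ v_i r_i = 4·6 + 10·4 + 10·9 + 7·0 + 2·6 = 166 ≡ 1.
  S_1 = Σ v_i α_i r_i = 4·4·6 + 10·8·4 + 10·6·9 + 7·3·0 + 2·5·6 = 1016 ≡ 4.
  α_i^2 mod 11 = [5, 9, 3, 9, 3].
  S_2 = Σ v_i α_i^2 r_i = 4·5·6 + 10·9·4 + 10·3·9 + 7·9·0 + 2·3·6 = 786 ≡ 5.
  S = (1, 4, 5) ≠ 0, so r is not a codeword (an error is present).
Step 3: locate the error. For a single error e at position i, S_ℓ = v_i·e·α_i^ℓ, so α_err = S_1/S_0.
  S_0^{−1} = 1^{−1} = 1 (mod 11), so α_err = 4·1 = 4 ≡ 4 = α_1. Error position i = 1.
  Consistency check: S_2/S_1 = 5·3 = 15 ≡ 4 = α_err ✓ (single-error assumption holds).
Step 4: error magnitude e = S_0/v_1 = S_0·∏_{j≠1}(α_1 − α_j) = 1·3 = 3 ≡ 3 (mod 11).
Step 5: correct position 1: c_1 = r_1 − e = 6 − 3 ≡ 3 (mod 11). Hence c = [3, 4, 9, 0, 6].
  Check: interpolating c through the α_i gives m(x) = 2 + 3·x (degree < 2) with m(α_i) = c_i for every i, so c is indeed a codeword.


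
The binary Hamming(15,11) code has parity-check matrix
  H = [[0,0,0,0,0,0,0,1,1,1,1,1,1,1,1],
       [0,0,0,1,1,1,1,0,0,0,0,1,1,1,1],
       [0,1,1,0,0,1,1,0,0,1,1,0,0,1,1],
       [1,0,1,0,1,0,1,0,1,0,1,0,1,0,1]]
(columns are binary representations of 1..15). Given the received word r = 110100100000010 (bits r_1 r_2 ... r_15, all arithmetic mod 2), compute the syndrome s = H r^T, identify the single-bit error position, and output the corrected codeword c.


s = (1, 1, 1, 0)^T, error position = 14, corrected codeword c = 110100100000000

Compute s = H r^T mod 2 one row at a time:
  s_1 = 0 + 0 + 0 + 0 + 0 + 0 + 1 + 0 = 1 ≡ 1 (mod 2).
  s_2 = 1 + 0 + 0 + 1 + 0 + 0 + 1 + 0 = 3 ≡ 1 (mod 2).
  s_3 = 1 + 0 + 0 + 1 + 0 + 0 + 1 + 0 = 3 ≡ 1 (mod 2).
  s_4 = 1 + 0 + 0 + 1 + 0 + 0 + 0 + 0 = 2 ≡ 0 (mod 2).
s = (1, 1, 1, 0)^T — this equals column 14 of H (binary 1110), so error is at position 14.
Correct: flip bit 14 of r = 110100100000010 to get c = 110100100000000.


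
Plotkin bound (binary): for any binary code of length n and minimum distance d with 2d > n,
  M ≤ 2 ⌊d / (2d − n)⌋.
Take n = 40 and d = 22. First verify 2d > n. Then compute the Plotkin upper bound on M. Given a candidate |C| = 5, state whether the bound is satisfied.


Plotkin bound M ≤ 10; given |C| = 5 ≤ bound (satisfied).

Check applicability: 2d = 44, n = 40.
2d − n = 4 > 0, so Plotkin applies.
Compute d/(2d−n) = 22/4 ≈ 5.5000.
⌊d/(2d−n)⌋ = 5.
Plotkin bound: M ≤ 2·5 = 10.
Given |C| = 5, check: satisfied.
This |C| is below the Plotkin bound.


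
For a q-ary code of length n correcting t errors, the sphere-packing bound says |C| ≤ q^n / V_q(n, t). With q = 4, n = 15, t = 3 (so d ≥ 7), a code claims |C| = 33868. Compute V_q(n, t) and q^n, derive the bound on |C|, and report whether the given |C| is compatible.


V_q(n, t) = 13276, q^n = 1073741824, Hamming bound = 80878, |C| = 33868 ≤ bound (satisfied).

Step 1: Compute V_q(n, t) = Σ_{j=0}^3 C(n, j) (q−1)^j.
  j = 0: C(15,0)·(3)^0 = 1·1 = 1.
  j = 1: C(15,1)·(3)^1 = 15·3 = 45.
  j = 2: C(15,2)·(3)^2 = 105·9 = 945.
  j = 3: C(15,3)·(3)^3 = 455·27 = 12285.
  V_q(n, t) = 1 + 45 + 945 + 12285 = 13276.
Step 2: q^n = 4^15 = 1073741824.
Step 3: Hamming bound ⌊q^n / V_q(n,t)⌋ = ⌊1073741824/13276⌋ = 80878.
Step 4: Compare |C| = 33868 to 80878: satisfied.
The claimed |C| lies below the Hamming bound.


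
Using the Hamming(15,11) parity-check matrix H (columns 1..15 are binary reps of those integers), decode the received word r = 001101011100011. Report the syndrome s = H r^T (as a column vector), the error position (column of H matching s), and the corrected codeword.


s = (1, 0, 1, 1)^T, error position = 11, corrected codeword c = 001101011110011

Compute s = H r^T mod 2 one row at a time:
  s_1 = 1 + 1 + 1 + 0 + 0 + 0 + 1 + 1 = 5 ≡ 1 (mod 2).
  s_2 = 1 + 0 + 1 + 0 + 0 + 0 + 1 + 1 = 4 ≡ 0 (mod 2).
  s_3 = 0 + 1 + 1 + 0 + 1 + 0 + 1 + 1 = 5 ≡ 1 (mod 2).
  s_4 = 0 + 1 + 0 + 0 + 1 + 0 + 0 + 1 = 3 ≡ 1 (mod 2).
s = (1, 0, 1, 1)^T — this equals column 11 of H (binary 1011), so error is at position 11.
Correct: flip bit 11 of r = 001101011100011 to get c = 001101011110011.


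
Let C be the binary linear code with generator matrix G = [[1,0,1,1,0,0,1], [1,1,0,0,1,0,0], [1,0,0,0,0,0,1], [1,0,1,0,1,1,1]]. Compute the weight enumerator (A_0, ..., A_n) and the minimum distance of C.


Weight distribution: A_0 = 1, A_2 = 2, A_3 = 4, A_4 = 5, A_5 = 4. Minimum distance d = 2.

Enumerate all 2^4 = 16 messages m ∈ F_2^4.
For each, compute codeword c = mG in F_2^7, then tally its weight.
  m = 0000 → c = 0000000, weight = 0.
  m = 1000 → c = 1011001, weight = 4.
  m = 0100 → c = 1100100, weight = 3.
  m = 1100 → c = 0111101, weight = 5.
  m = 0010 → c = 1000001, weight = 2.
  m = 1010 → c = 0011000, weight = 2.
  m = 0110 → c = 0100101, weight = 3.
  m = 1110 → c = 1111100, weight = 5.
  m = 0001 → c = 1010111, weight = 5.
  m = 1001 → c = 0001110, weight = 3.
  m = 0101 → c = 0110011, weight = 4.
  m = 1101 → c = 1101010, weight = 4.
  m = 0011 → c = 0010110, weight = 3.
  m = 1011 → c = 1001111, weight = 5.
  m = 0111 → c = 1110010, weight = 4.
  m = 1111 → c = 0101011, weight = 4.
Tally weights:
  weight 0: 1 codewords.
  weight 2: 2 codewords.
  weight 3: 4 codewords.
  weight 4: 5 codewords.
  weight 5: 4 codewords.
Minimum distance d = smallest w > 0 with A_w > 0 = 2.
Sanity: Σ A_w = 16 = 2^4 = 16 ✓.


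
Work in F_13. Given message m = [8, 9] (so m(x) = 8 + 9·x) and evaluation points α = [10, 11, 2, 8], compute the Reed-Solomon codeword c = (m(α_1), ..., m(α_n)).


c = [7, 3, 0, 2]

Message polynomial: m(x) = 8 + 9·x (mod 13).
For each evaluation point α_i, compute m(α_i) mod 13:
  α_1 = 10: Horner steps 9 → 7, so m(10) = 7.
  α_2 = 11: Horner steps 9 → 3, so m(11) = 3.
  α_3 = 2: Horner steps 9 → 0, so m(2) = 0.
  α_4 = 8: Horner steps 9 → 2, so m(8) = 2.
Codeword c = [7, 3, 0, 2] ∈ F_13^4.


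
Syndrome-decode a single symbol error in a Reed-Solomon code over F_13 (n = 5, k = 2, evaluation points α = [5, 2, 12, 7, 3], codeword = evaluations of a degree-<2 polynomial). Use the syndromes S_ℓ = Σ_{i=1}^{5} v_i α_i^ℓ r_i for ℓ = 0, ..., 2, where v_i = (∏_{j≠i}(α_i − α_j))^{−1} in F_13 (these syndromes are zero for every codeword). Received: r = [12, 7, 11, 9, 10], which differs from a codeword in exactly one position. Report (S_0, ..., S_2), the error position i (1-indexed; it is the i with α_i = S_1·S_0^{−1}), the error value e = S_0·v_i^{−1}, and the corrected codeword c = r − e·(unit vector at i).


S = (8, 1, 5), error at position 1, error magnitude e = 9, c = [3, 7, 11, 9, 10].

Step 1: column multipliers v_i = (∏_{j≠i}(α_i − α_j))^{−1} mod 13.
  i = 1 (α = 5): (5−2)(5−12)(5−7)(5−3) = 3·(−7)·(−2)·2 = 84 ≡ 6, so v_1 = 6^{−1} = 11 (mod 13).
  i = 2 (α = 2): (2−5)(2−12)(2−7)(2−3) = (−3)·(−10)·(−5)·(−1) = 150 ≡ 7, so v_2 = 7^{−1} = 2 (mod 13).
  i = 3 (α = 12): (12−5)(12−2)(12−7)(12−3) = 7·10·5·9 = 3150 ≡ 4, so v_3 = 4^{−1} = 10 (mod 13).
  i = 4 (α = 7): (7−5)(7−2)(7−12)(7−3) = 2·5·(−5)·4 = −200 ≡ 8, so v_4 = 8^{−1} = 5 (mod 13).
  i = 5 (α = 3): (3−5)(3−2)(3−12)(3−7) = (−2)·1·(−9)·(−4) = −72 ≡ 6, so v_5 = 6^{−1} = 11 (mod 13).
  v = [11, 2, 10, 5, 11].
Step 2: syndromes of r = [12, 7, 11, 9, 10] (all sums mod 13).
  S_0 = Σ v_i r_i = 11·12 + 2·7 + 10·11 + 5·9 + 11·10 = 411 ≡ 8.
  S_1 = Σ v_i α_i r_i = 11·5·12 + 2·2·7 + 10·12·11 + 5·7·9 + 11·3·10 = 2653 ≡ 1.
  α_i^2 mod 13 = [12, 4, 1, 10, 9].
  S_2 = Σ v_i α_i^2 r_i = 11·12·12 + 2·4·7 + 10·1·11 + 5·10·9 + 11·9·10 = 3190 ≡ 5.
  S = (8, 1, 5) ≠ 0, so r is not a codeword (an error is present).
Step 3: locate the error. For a single error e at position i, S_ℓ = v_i·e·α_i^ℓ, so α_err = S_1/S_0.
  S_0^{−1} = 8^{−1} = 5 (mod 13), so α_err = 1·5 = 5 ≡ 5 = α_1. Error position i = 1.
  Consistency check: S_2/S_1 = 5·1 = 5 ≡ 5 = α_err ✓ (single-error assumption holds).
Step 4: error magnitude e = S_0/v_1 = S_0·∏_{j≠1}(α_1 − α_j) = 8·6 = 48 ≡ 9 (mod 13).
Step 5: correct position 1: c_1 = r_1 − e = 12 − 9 ≡ 3 (mod 13). Hence c = [3, 7, 11, 9, 10].
  Check: interpolating c through the α_i gives m(x) = 1 + 3·x (degree < 2) with m(α_i) = c_i for every i, so c is indeed a codeword.


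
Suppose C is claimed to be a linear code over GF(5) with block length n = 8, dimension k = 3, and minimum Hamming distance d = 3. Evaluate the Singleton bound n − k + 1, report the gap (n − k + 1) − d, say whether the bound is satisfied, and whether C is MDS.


Singleton RHS = n − k + 1 = 6, slack = 3, bound satisfied, not MDS.

Singleton bound: d ≤ n − k + 1.
Here n = 8, k = 3, so n − k + 1 = 6.
Given d = 3, check d ≤ 6: YES.
Slack = (n − k + 1) − d = 3.
The code is NOT MDS (slack = 3 > 0).
Description: the claimed parameters are [8, 3, 3]_5; such a code would be non-MDS.


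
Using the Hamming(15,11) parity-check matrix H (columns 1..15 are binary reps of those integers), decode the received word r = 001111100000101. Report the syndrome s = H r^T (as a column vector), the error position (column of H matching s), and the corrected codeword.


s = (0, 0, 0, 1)^T, error position = 1, corrected codeword c = 101111100000101

Compute s = H r^T mod 2 one row at a time:
  s_1 = 0 + 0 + 0 + 0 + 0 + 1 + 0 + 1 = 2 ≡ 0 (mod 2).
  s_2 = 1 + 1 + 1 + 1 + 0 + 1 + 0 + 1 = 6 ≡ 0 (mod 2).
  s_3 = 0 + 1 + 1 + 1 + 0 + 0 + 0 + 1 = 4 ≡ 0 (mod 2).
  s_4 = 0 + 1 + 1 + 1 + 0 + 0 + 1 + 1 = 5 ≡ 1 (mod 2).
s = (0, 0, 0, 1)^T — this equals column 1 of H (binary 0001), so error is at position 1.
Correct: flip bit 1 of r = 001111100000101 to get c = 101111100000101.


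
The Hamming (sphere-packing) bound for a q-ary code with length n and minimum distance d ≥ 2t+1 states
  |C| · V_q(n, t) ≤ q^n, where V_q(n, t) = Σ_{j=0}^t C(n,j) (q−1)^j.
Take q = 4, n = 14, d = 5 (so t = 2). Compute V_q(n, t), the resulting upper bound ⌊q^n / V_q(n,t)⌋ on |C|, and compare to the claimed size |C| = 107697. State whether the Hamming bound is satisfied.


V_q(n, t) = 862, q^n = 268435456, Hamming bound = 311410, |C| = 107697 ≤ bound (satisfied).

Step 1: Compute V_q(n, t) = Σ_{j=0}^2 C(n, j) (q−1)^j.
  j = 0: C(14,0)·(3)^0 = 1·1 = 1.
  j = 1: C(14,1)·(3)^1 = 14·3 = 42.
  j = 2: C(14,2)·(3)^2 = 91·9 = 819.
  V_q(n, t) = 1 + 42 + 819 = 862.
Step 2: q^n = 4^14 = 268435456.
Step 3: Hamming bound ⌊q^n / V_q(n,t)⌋ = ⌊268435456/862⌋ = 311410.
Step 4: Compare |C| = 107697 to 311410: satisfied.
The claimed |C| lies below the Hamming bound.


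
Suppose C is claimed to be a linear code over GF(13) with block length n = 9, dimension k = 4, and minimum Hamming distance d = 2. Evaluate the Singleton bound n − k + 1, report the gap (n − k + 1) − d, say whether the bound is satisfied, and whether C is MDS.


Singleton RHS = n − k + 1 = 6, slack = 4, bound satisfied, not MDS.

Singleton bound: d ≤ n − k + 1.
Here n = 9, k = 4, so n − k + 1 = 6.
Given d = 2, check d ≤ 6: YES.
Slack = (n − k + 1) − d = 4.
The code is NOT MDS (slack = 4 > 0).
Description: the claimed parameters are [9, 4, 2]_13; such a code would be non-MDS.


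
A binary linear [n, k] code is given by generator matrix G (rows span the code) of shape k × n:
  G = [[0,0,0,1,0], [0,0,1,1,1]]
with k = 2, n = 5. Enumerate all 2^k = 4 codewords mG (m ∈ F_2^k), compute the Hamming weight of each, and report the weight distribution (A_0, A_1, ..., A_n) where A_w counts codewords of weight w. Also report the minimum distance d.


Weight distribution: A_0 = 1, A_1 = 1, A_2 = 1, A_3 = 1. Minimum distance d = 1.

Enumerate all 2^2 = 4 messages m ∈ F_2^2.
For each, compute codeword c = mG in F_2^5, then tally its weight.
  m = 00 → c = 00000, weight = 0.
  m = 10 → c = 00010, weight = 1.
  m = 01 → c = 00111, weight = 3.
  m = 11 → c = 00101, weight = 2.
Tally weights:
  weight 0: 1 codewords.
  weight 1: 1 codewords.
  weight 2: 1 codewords.
  weight 3: 1 codewords.
Minimum distance d = smallest w > 0 with A_w > 0 = 1.
Sanity: Σ A_w = 4 = 2^2 = 4 ✓.


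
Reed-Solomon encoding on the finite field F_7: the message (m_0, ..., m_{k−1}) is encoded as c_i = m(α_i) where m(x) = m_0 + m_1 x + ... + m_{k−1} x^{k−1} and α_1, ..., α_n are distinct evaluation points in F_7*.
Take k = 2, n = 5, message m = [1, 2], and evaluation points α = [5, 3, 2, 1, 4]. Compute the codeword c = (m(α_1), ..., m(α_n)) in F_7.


c = [4, 0, 5, 3, 2]

Message polynomial: m(x) = 1 + 2·x (mod 7).
For each evaluation point α_i, compute m(α_i) mod 7:
  α_1 = 5: Horner steps 2 → 4, so m(5) = 4.
  α_2 = 3: Horner steps 2 → 0, so m(3) = 0.
  α_3 = 2: Horner steps 2 → 5, so m(2) = 5.
  α_4 = 1: Horner steps 2 → 3, so m(1) = 3.
  α_5 = 4: Horner steps 2 → 2, so m(4) = 2.
Codeword c = [4, 0, 5, 3, 2] ∈ F_7^5.


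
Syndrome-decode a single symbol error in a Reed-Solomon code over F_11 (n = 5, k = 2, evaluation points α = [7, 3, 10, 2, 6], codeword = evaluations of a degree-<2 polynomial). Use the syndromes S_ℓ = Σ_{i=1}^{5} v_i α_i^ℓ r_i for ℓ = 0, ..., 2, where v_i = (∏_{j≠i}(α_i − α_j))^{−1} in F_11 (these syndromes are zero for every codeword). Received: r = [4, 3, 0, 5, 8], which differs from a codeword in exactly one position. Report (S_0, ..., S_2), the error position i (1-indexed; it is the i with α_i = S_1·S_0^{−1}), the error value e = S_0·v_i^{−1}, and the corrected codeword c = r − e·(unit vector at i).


S = (7, 5, 2), error at position 1, error magnitude e = 9, c = [6, 3, 0, 5, 8].

Step 1: column multipliers v_i = (∏_{j≠i}(α_i − α_j))^{−1} mod 11.
  i = 1 (α = 7): (7−3)(7−10)(7−2)(7−6) = 4·(−3)·5·1 = −60 ≡ 6, so v_1 = 6^{−1} = 2 (mod 11).
  i = 2 (α = 3): (3−7)(3−10)(3−2)(3−6) = (−4)·(−7)·1·(−3) = −84 ≡ 4, so v_2 = 4^{−1} = 3 (mod 11).
  i = 3 (α = 10): (10−7)(10−3)(10−2)(10−6) = 3·7·8·4 = 672 ≡ 1, so v_3 = 1^{−1} = 1 (mod 11).
  i = 4 (α = 2): (2−7)(2−3)(2−10)(2−6) = (−5)·(−1)·(−8)·(−4) = 160 ≡ 6, so v_4 = 6^{−1} = 2 (mod 11).
  i = 5 (α = 6): (6−7)(6−3)(6−10)(6−2) = (−1)·3·(−4)·4 = 48 ≡ 4, so v_5 = 4^{−1} = 3 (mod 11).
  v = [2, 3, 1, 2, 3].
Step 2: syndromes of r = [4, 3, 0, 5, 8] (all sums mod 11).
  S_0 = Σ v_i r_i = 2·4 + 3·3 + 1·0 + 2·5 + 3·8 = 51 ≡ 7.
  S_1 = Σ v_i α_i r_i = 2·7·4 + 3·3·3 + 1·10·0 + 2·2·5 + 3·6·8 = 247 ≡ 5.
  α_i^2 mod 11 = [5, 9, 1, 4, 3].
  S_2 = Σ v_i α_i^2 r_i = 2·5·4 + 3·9·3 + 1·1·0 + 2·4·5 + 3·3·8 = 233 ≡ 2.
  S = (7, 5, 2) ≠ 0, so r is not a codeword (an error is present).
Step 3: locate the error. For a single error e at position i, S_ℓ = v_i·e·α_i^ℓ, so α_err = S_1/S_0.
  S_0^{−1} = 7^{−1} = 8 (mod 11), so α_err = 5·8 = 40 ≡ 7 = α_1. Error position i = 1.
  Consistency check: S_2/S_1 = 2·9 = 18 ≡ 7 = α_err ✓ (single-error assumption holds).
Step 4: error magnitude e = S_0/v_1 = S_0·∏_{j≠1}(α_1 − α_j) = 7·6 = 42 ≡ 9 (mod 11).
Step 5: correct position 1: c_1 = r_1 − e = 4 − 9 ≡ 6 (mod 11). Hence c = [6, 3, 0, 5, 8].
  Check: interpolating c through the α_i gives m(x) = 9 + 9·x (degree < 2) with m(α_i) = c_i for every i, so c is indeed a codeword.


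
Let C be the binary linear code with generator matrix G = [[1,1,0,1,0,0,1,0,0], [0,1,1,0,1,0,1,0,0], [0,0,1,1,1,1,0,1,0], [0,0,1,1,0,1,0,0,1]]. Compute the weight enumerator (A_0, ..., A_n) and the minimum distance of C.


Weight distribution: A_0 = 1, A_3 = 2, A_4 = 5, A_5 = 4, A_6 = 2, A_7 = 2. Minimum distance d = 3.

Enumerate all 2^4 = 16 messages m ∈ F_2^4.
For each, compute codeword c = mG in F_2^9, then tally its weight.
  m = 0000 → c = 000000000, weight = 0.
  m = 1000 → c = 110100100, weight = 4.
  m = 0100 → c = 011010100, weight = 4.
  m = 1100 → c = 101110000, weight = 4.
  m = 0010 → c = 001111010, weight = 5.
  m = 1010 → c = 111011110, weight = 7.
  m = 0110 → c = 010101110, weight = 5.
  m = 1110 → c = 100001010, weight = 3.
  m = 0001 → c = 001101001, weight = 4.
  m = 1001 → c = 111001101, weight = 6.
  m = 0101 → c = 010111101, weight = 6.
  m = 1101 → c = 100011001, weight = 4.
  m = 0011 → c = 000010011, weight = 3.
  m = 1011 → c = 110110111, weight = 7.
  m = 0111 → c = 011000111, weight = 5.
  m = 1111 → c = 101100011, weight = 5.
Tally weights:
  weight 0: 1 codewords.
  weight 3: 2 codewords.
  weight 4: 5 codewords.
  weight 5: 4 codewords.
  weight 6: 2 codewords.
  weight 7: 2 codewords.
Minimum distance d = smallest w > 0 with A_w > 0 = 3.
Sanity: Σ A_w = 16 = 2^4 = 16 ✓.


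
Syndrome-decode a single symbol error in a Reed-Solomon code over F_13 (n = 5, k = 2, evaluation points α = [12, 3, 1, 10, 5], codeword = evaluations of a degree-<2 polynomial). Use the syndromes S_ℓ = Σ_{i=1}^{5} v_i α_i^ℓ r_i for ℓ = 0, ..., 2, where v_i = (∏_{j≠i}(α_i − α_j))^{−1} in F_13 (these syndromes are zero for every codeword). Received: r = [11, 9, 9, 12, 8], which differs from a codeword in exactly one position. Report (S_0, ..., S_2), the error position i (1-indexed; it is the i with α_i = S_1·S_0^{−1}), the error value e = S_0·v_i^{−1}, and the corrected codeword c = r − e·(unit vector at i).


S = (1, 1, 1), error at position 3, error magnitude e = 12, c = [11, 9, 10, 12, 8].

Step 1: column multipliers v_i = (∏_{j≠i}(α_i − α_j))^{−1} mod 13.
  i = 1 (α = 12): (12−3)(12−1)(12−10)(12−5) = 9·11·2·7 = 1386 ≡ 8, so v_1 = 8^{−1} = 5 (mod 13).
  i = 2 (α = 3): (3−12)(3−1)(3−10)(3−5) = (−9)·2·(−7)·(−2) = −252 ≡ 8, so v_2 = 8^{−1} = 5 (mod 13).
  i = 3 (α = 1): (1−12)(1−3)(1−10)(1−5) = (−11)·(−2)·(−9)·(−4) = 792 ≡ 12, so v_3 = 12^{−1} = 12 (mod 13).
  i = 4 (α = 10): (10−12)(10−3)(10−1)(10−5) = (−2)·7·9·5 = −630 ≡ 7, so v_4 = 7^{−1} = 2 (mod 13).
  i = 5 (α = 5): (5−12)(5−3)(5−1)(5−10) = (−7)·2·4·(−5) = 280 ≡ 7, so v_5 = 7^{−1} = 2 (mod 13).
  v = [5, 5, 12, 2, 2].
Step 2: syndromes of r = [11, 9, 9, 12, 8] (all sums mod 13).
  S_0 = Σ v_i r_i = 5·11 + 5·9 + 12·9 + 2·12 + 2·8 = 248 ≡ 1.
  S_1 = Σ v_i α_i r_i = 5·12·11 + 5·3·9 + 12·1·9 + 2·10·12 + 2·5·8 = 1223 ≡ 1.
  α_i^2 mod 13 = [1, 9, 1, 9, 12].
  S_2 = Σ v_i α_i^2 r_i = 5·1·11 + 5·9·9 + 12·1·9 + 2·9·12 + 2·12·8 = 976 ≡ 1.
  S = (1, 1, 1) ≠ 0, so r is not a codeword (an error is present).
Step 3: locate the error. For a single error e at position i, S_ℓ = v_i·e·α_i^ℓ, so α_err = S_1/S_0.
  S_0^{−1} = 1^{−1} = 1 (mod 13), so α_err = 1·1 = 1 ≡ 1 = α_3. Error position i = 3.
  Consistency check: S_2/S_1 = 1·1 = 1 ≡ 1 = α_err ✓ (single-error assumption holds).
Step 4: error magnitude e = S_0/v_3 = S_0·∏_{j≠3}(α_3 − α_j) = 1·12 = 12 ≡ 12 (mod 13).
Step 5: correct position 3: c_3 = r_3 − e = 9 − 12 ≡ 10 (mod 13). Hence c = [11, 9, 10, 12, 8].
  Check: interpolating c through the α_i gives m(x) = 4 + 6·x (degree < 2) with m(α_i) = c_i for every i, so c is indeed a codeword.


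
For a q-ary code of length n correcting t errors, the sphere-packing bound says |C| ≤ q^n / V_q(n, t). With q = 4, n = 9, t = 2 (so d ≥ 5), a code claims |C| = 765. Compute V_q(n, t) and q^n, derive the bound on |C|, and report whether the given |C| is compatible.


V_q(n, t) = 352, q^n = 262144, Hamming bound = 744, |C| = 765 > bound (violated).

Step 1: Compute V_q(n, t) = Σ_{j=0}^2 C(n, j) (q−1)^j.
  j = 0: C(9,0)·(3)^0 = 1·1 = 1.
  j = 1: C(9,1)·(3)^1 = 9·3 = 27.
  j = 2: C(9,2)·(3)^2 = 36·9 = 324.
  V_q(n, t) = 1 + 27 + 324 = 352.
Step 2: q^n = 4^9 = 262144.
Step 3: Hamming bound ⌊q^n / V_q(n,t)⌋ = ⌊262144/352⌋ = 744.
Step 4: Compare |C| = 765 to 744: violated.
The claimed |C| lies above the Hamming bound, so no 4-ary code of length 9 with d ≥ 5 can have 765 codewords.
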